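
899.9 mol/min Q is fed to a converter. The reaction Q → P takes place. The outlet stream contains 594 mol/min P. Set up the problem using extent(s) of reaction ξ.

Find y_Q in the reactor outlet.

For P: n = n₀ + 1ξ → 594 = 0 + 1ξ, giving ξ = 594 mol/min.
Outlet amounts (n = n₀ + ν ξ):
  Q: 899.9 − 1(594) = 305.9
  P: 0 + 1(594) = 594
Total out = 899.9 mol/min; y_Q = 305.9 / 899.9 = 0.3399.

0.34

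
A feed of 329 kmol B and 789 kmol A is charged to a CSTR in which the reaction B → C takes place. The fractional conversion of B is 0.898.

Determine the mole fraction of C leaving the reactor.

0.264

B reacted = 0.898 × 329 = 295.4 kmol; ν_B = −1, so ξ = 295.4/1 = 295.4 kmol.
Outlet amounts (n = n₀ + ν ξ):
  B: 329 − 1(295.4) = 33.56
  C: 0 + 1(295.4) = 295.4
  A: 789 (inert)
Total out = 1118 kmol; y_C = 295.4 / 1118 = 0.2643.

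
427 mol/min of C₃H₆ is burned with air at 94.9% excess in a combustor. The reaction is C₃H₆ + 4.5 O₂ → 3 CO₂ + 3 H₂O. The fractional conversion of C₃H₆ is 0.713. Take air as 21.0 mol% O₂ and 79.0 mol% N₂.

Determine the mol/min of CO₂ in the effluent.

Stoichiometric O₂ = 4.5 × 427 = 1922 mol/min; O₂ fed = 1922 × 1.949 = 3745 mol/min.
N₂ fed = 3745 × 79/21 = 14090 mol/min.
Fuel reacted = 0.713 × 427 → ξ = 304.5 mol/min.
Outlet (n = n₀ + ν ξ):
  C₃H₆: 427 − 1(304.5) = 122.5
  O₂: 3745 − 4.5(304.5) = 2375
  N₂: 14090 (inert)
  CO₂: 0 + 3(304.5) = 913.4
  H₂O: 0 + 3(304.5) = 913.4

913 mol/min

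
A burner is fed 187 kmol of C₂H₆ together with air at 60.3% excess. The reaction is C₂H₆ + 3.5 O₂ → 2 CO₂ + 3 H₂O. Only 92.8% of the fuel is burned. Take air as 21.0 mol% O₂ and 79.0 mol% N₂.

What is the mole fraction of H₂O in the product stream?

Stoichiometric O₂ = 3.5 × 187 = 654.5 kmol; O₂ fed = 654.5 × 1.603 = 1049 kmol.
N₂ fed = 1049 × 79/21 = 3947 kmol.
Fuel reacted = 0.928 × 187 → ξ = 173.5 kmol.
Outlet (n = n₀ + ν ξ):
  C₂H₆: 187 − 1(173.5) = 13.46
  O₂: 1049 − 3.5(173.5) = 441.8
  N₂: 3947 (inert)
  CO₂: 0 + 2(173.5) = 347.1
  H₂O: 0 + 3(173.5) = 520.6
Total out = 5270 kmol; y_H₂O = 520.6 / 5270 = 0.09879.

0.0988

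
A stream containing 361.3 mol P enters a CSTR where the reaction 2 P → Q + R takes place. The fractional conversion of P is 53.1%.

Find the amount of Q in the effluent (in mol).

P reacted = 0.531 × 361.3 = 191.9 mol; ν_P = −2, so ξ = 191.9/2 = 95.93 mol.
Outlet amounts (n = n₀ + ν ξ):
  P: 361.3 − 2(95.93) = 169.4
  Q: 0 + 1(95.93) = 95.93
  R: 0 + 1(95.93) = 95.93

95.9 mol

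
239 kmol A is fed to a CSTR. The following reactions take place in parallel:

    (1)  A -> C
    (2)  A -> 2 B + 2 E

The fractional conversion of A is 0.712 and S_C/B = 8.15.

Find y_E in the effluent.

Conversion of A: A consumed = 0.712 × 239 = 170.2 kmol = 1ξ₁ + 1ξ₂.
Selectivity: 1ξ₁ / (2ξ₂) = 8.15 → ξ₁ = 16.3 ξ₂.
Substitute: (1·16.3 + 1) ξ₂ = 170.2 → ξ₂ = 9.836 kmol, ξ₁ = 160.3 kmol.
Outlet amounts (n = n₀ + Σ ν·ξ):
  A: 239 − 1(160.3) − 1(9.836) = 68.83
  C: 0 + 1(160.3) = 160.3
  B: 0 + 2(9.836) = 19.67
  E: 0 + 2(9.836) = 19.67
Total out = 268.5 kmol; y_E = 19.67 / 268.5 = 0.07327.

0.0733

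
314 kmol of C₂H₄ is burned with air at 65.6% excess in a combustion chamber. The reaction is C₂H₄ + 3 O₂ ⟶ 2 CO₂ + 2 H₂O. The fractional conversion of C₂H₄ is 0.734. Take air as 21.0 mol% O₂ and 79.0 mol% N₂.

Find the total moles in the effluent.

7740 kmol

Stoichiometric O₂ = 3 × 314 = 942 kmol; O₂ fed = 942 × 1.656 = 1560 kmol.
N₂ fed = 1560 × 79/21 = 5868 kmol.
Fuel reacted = 0.734 × 314 → ξ = 230.5 kmol.
Outlet (n = n₀ + ν ξ):
  C₂H₄: 314 − 1(230.5) = 83.52
  O₂: 1560 − 3(230.5) = 868.5
  N₂: 5868 (inert)
  CO₂: 0 + 2(230.5) = 461
  H₂O: 0 + 2(230.5) = 461
Total out = 83.52 + 868.5 + 5868 + 461 + 461 = 7742 kmol.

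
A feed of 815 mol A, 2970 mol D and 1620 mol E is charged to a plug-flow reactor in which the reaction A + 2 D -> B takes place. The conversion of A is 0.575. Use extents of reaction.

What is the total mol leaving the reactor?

A reacted = 0.575 × 815 = 468.6 mol; ν_A = −1, so ξ = 468.6/1 = 468.6 mol.
Outlet amounts (n = n₀ + ν ξ):
  A: 815 − 1(468.6) = 346.4
  D: 2970 − 2(468.6) = 2033
  B: 0 + 1(468.6) = 468.6
  E: 1620 (inert)
Total out = 346.4 + 2033 + 468.6 + 1620 = 4468 mol.

4470 mol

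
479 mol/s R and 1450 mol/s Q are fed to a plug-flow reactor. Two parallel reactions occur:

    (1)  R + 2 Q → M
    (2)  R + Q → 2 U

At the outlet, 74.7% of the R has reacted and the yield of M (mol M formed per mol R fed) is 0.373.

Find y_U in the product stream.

Yield of M: 1ξ₁ / 479 = 0.373 → ξ₁ = 178.7 mol/s.
Conversion of R: 1ξ₁ + 1ξ₂ = 0.747 × 479 = 357.8 → ξ₂ = 179.1 mol/s.
Outlet amounts (n = n₀ + Σ ν·ξ):
  R: 479 − 1(178.7) − 1(179.1) = 121.2
  Q: 1450 − 2(178.7) − 1(179.1) = 913.5
  M: 0 + 1(178.7) = 178.7
  U: 0 + 2(179.1) = 358.3
Total out = 1572 mol/s; y_U = 358.3 / 1572 = 0.228.

0.228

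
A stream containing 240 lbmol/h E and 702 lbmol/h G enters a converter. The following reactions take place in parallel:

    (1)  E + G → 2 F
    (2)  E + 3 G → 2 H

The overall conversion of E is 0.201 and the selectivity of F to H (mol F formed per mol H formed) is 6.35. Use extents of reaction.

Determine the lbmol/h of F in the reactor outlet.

83.4 lbmol/h

Conversion of E: E consumed = 0.201 × 240 = 48.24 lbmol/h = 1ξ₁ + 1ξ₂.
Selectivity: 2ξ₁ / (2ξ₂) = 6.35 → ξ₁ = 6.35 ξ₂.
Substitute: (1·6.35 + 1) ξ₂ = 48.24 → ξ₂ = 6.563 lbmol/h, ξ₁ = 41.68 lbmol/h.
Outlet amounts (n = n₀ + Σ ν·ξ):
  E: 240 − 1(41.68) − 1(6.563) = 191.8
  G: 702 − 1(41.68) − 3(6.563) = 640.6
  F: 0 + 2(41.68) = 83.35
  H: 0 + 2(6.563) = 13.13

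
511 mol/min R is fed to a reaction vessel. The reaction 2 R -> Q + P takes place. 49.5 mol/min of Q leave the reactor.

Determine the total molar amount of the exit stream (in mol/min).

For Q: n = n₀ + 1ξ → 49.5 = 0 + 1ξ, giving ξ = 49.5 mol/min.
Outlet amounts (n = n₀ + ν ξ):
  R: 511 − 2(49.5) = 412
  Q: 0 + 1(49.5) = 49.5
  P: 0 + 1(49.5) = 49.5
Total out = 412 + 49.5 + 49.5 = 511 mol/min.

511 mol/min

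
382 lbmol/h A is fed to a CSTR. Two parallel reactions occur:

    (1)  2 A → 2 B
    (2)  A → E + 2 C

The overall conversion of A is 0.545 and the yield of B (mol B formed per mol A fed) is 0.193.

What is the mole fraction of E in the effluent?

Yield of B: 2ξ₁ / 382 = 0.193 → ξ₁ = 36.86 lbmol/h.
Conversion of A: 2ξ₁ + 1ξ₂ = 0.545 × 382 = 208.2 → ξ₂ = 134.5 lbmol/h.
Outlet amounts (n = n₀ + Σ ν·ξ):
  A: 382 − 2(36.86) − 1(134.5) = 173.8
  B: 0 + 2(36.86) = 73.73
  E: 0 + 1(134.5) = 134.5
  C: 0 + 2(134.5) = 268.9
Total out = 650.9 lbmol/h; y_E = 134.5 / 650.9 = 0.2066.

0.207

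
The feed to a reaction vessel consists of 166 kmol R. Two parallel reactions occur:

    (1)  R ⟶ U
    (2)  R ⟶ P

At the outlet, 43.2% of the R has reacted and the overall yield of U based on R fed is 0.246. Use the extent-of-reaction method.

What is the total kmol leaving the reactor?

166 kmol

Yield of U: 1ξ₁ / 166 = 0.246 → ξ₁ = 40.84 kmol.
Conversion of R: 1ξ₁ + 1ξ₂ = 0.432 × 166 = 71.71 → ξ₂ = 30.88 kmol.
Outlet amounts (n = n₀ + Σ ν·ξ):
  R: 166 − 1(40.84) − 1(30.88) = 94.29
  U: 0 + 1(40.84) = 40.84
  P: 0 + 1(30.88) = 30.88
Total out = 94.29 + 40.84 + 30.88 = 166 kmol.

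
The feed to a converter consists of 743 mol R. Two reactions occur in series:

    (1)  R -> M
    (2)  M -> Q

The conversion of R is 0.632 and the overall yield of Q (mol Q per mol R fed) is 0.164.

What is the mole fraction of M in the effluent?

0.468

Conversion of R: R consumed = 1ξ₁ = 0.632 × 743 → ξ₁ = 469.6 mol.
Yield of Q: 1ξ₂ / 743 = 0.164 → ξ₂ = 121.9 mol.
Outlet amounts (n = n₀ + Σ ν·ξ):
  R: 743 − 1(469.6) = 273.4
  M: 0 + 1(469.6) − 1(121.9) = 347.7
  Q: 0 + 1(121.9) = 121.9
Total out = 743 mol; y_M = 347.7 / 743 = 0.468.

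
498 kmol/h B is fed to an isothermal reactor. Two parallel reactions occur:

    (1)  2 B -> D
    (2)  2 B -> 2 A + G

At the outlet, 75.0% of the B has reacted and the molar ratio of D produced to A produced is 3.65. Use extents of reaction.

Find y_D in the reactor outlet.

0.461

Conversion of B: B consumed = 0.75 × 498 = 373.5 kmol/h = 2ξ₁ + 2ξ₂.
Selectivity: 1ξ₁ / (2ξ₂) = 3.65 → ξ₁ = 7.3 ξ₂.
Substitute: (2·7.3 + 2) ξ₂ = 373.5 → ξ₂ = 22.5 kmol/h, ξ₁ = 164.2 kmol/h.
Outlet amounts (n = n₀ + Σ ν·ξ):
  B: 498 − 2(164.2) − 2(22.5) = 124.5
  D: 0 + 1(164.2) = 164.2
  A: 0 + 2(22.5) = 45
  G: 0 + 1(22.5) = 22.5
Total out = 356.2 kmol/h; y_D = 164.2 / 356.2 = 0.4611.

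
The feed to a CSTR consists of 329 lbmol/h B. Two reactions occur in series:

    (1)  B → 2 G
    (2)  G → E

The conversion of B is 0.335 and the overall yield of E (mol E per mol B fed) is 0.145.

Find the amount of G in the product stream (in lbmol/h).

173 lbmol/h

Conversion of B: B consumed = 1ξ₁ = 0.335 × 329 → ξ₁ = 110.2 lbmol/h.
Yield of E: 1ξ₂ / 329 = 0.145 → ξ₂ = 47.7 lbmol/h.
Outlet amounts (n = n₀ + Σ ν·ξ):
  B: 329 − 1(110.2) = 218.8
  G: 0 + 2(110.2) − 1(47.7) = 172.7
  E: 0 + 1(47.7) = 47.7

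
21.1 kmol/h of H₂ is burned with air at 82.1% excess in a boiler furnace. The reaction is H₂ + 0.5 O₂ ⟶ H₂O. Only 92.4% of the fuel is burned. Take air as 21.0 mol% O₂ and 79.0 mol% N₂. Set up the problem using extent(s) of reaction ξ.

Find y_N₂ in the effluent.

Stoichiometric O₂ = 0.5 × 21.1 = 10.55 kmol/h; O₂ fed = 10.55 × 1.821 = 19.21 kmol/h.
N₂ fed = 19.21 × 79/21 = 72.27 kmol/h.
Fuel reacted = 0.924 × 21.1 → ξ = 19.5 kmol/h.
Outlet (n = n₀ + ν ξ):
  H₂: 21.1 − 1(19.5) = 1.604
  O₂: 19.21 − 0.5(19.5) = 9.463
  N₂: 72.27 (inert)
  H₂O: 0 + 1(19.5) = 19.5
Total out = 102.8 kmol/h; y_N₂ = 72.27 / 102.8 = 0.7028.

0.703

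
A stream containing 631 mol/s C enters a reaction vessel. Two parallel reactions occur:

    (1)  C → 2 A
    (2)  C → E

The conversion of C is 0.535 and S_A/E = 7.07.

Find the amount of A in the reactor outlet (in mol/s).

526 mol/s

Conversion of C: C consumed = 0.535 × 631 = 337.6 mol/s = 1ξ₁ + 1ξ₂.
Selectivity: 2ξ₁ / (1ξ₂) = 7.07 → ξ₁ = 3.535 ξ₂.
Substitute: (1·3.535 + 1) ξ₂ = 337.6 → ξ₂ = 74.44 mol/s, ξ₁ = 263.1 mol/s.
Outlet amounts (n = n₀ + Σ ν·ξ):
  C: 631 − 1(263.1) − 1(74.44) = 293.4
  A: 0 + 2(263.1) = 526.3
  E: 0 + 1(74.44) = 74.44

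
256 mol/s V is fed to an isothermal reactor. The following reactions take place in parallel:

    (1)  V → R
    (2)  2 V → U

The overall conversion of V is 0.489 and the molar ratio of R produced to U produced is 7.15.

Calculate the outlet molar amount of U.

13.7 mol/s

Conversion of V: V consumed = 0.489 × 256 = 125.2 mol/s = 1ξ₁ + 2ξ₂.
Selectivity: 1ξ₁ / (1ξ₂) = 7.15 → ξ₁ = 7.15 ξ₂.
Substitute: (1·7.15 + 2) ξ₂ = 125.2 → ξ₂ = 13.68 mol/s, ξ₁ = 97.82 mol/s.
Outlet amounts (n = n₀ + Σ ν·ξ):
  V: 256 − 1(97.82) − 2(13.68) = 130.8
  R: 0 + 1(97.82) = 97.82
  U: 0 + 1(13.68) = 13.68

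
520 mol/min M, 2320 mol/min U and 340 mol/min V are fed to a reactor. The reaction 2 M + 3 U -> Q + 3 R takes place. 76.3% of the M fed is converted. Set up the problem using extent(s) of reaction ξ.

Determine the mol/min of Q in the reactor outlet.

198 mol/min

M reacted = 0.763 × 520 = 396.8 mol/min; ν_M = −2, so ξ = 396.8/2 = 198.4 mol/min.
Outlet amounts (n = n₀ + ν ξ):
  M: 520 − 2(198.4) = 123.2
  U: 2320 − 3(198.4) = 1725
  Q: 0 + 1(198.4) = 198.4
  R: 0 + 3(198.4) = 595.1
  V: 340 (inert)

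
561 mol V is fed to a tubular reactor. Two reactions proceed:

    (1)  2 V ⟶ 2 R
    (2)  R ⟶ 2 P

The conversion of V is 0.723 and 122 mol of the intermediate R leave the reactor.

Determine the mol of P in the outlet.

Conversion of V: V consumed = 2ξ₁ = 0.723 × 561 → ξ₁ = 202.8 mol.
R balance: n_R = 0 + 2ξ₁ − 1ξ₂ = 122 → ξ₂ = (2·202.8 − 122)/1 = 283.6 mol.
Outlet amounts (n = n₀ + Σ ν·ξ):
  V: 561 − 2(202.8) = 155.4
  R: 0 + 2(202.8) − 1(283.6) = 122
  P: 0 + 2(283.6) = 567.2

567 mol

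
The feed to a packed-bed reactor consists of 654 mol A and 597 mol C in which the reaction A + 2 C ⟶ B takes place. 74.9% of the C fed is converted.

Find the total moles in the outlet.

C reacted = 0.749 × 597 = 447.2 mol; ν_C = −2, so ξ = 447.2/2 = 223.6 mol.
Outlet amounts (n = n₀ + ν ξ):
  A: 654 − 1(223.6) = 430.4
  C: 597 − 2(223.6) = 149.8
  B: 0 + 1(223.6) = 223.6
Total out = 430.4 + 149.8 + 223.6 = 803.8 mol.

804 mol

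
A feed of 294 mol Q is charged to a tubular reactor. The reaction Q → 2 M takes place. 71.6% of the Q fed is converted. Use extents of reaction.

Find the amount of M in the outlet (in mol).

Q reacted = 0.716 × 294 = 210.5 mol; ν_Q = −1, so ξ = 210.5/1 = 210.5 mol.
Outlet amounts (n = n₀ + ν ξ):
  Q: 294 − 1(210.5) = 83.5
  M: 0 + 2(210.5) = 421

421 mol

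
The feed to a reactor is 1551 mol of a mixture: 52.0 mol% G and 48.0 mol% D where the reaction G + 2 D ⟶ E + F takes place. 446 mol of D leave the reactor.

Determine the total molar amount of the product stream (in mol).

1400 mol

For D: n = n₀ − 2ξ → 446 = 744.5 − 2ξ, giving ξ = 149.2 mol.
Outlet amounts (n = n₀ + ν ξ):
  G: 806.5 − 1(149.2) = 657.3
  D: 744.5 − 2(149.2) = 446
  E: 0 + 1(149.2) = 149.2
  F: 0 + 1(149.2) = 149.2
Total out = 657.3 + 446 + 149.2 + 149.2 = 1402 mol.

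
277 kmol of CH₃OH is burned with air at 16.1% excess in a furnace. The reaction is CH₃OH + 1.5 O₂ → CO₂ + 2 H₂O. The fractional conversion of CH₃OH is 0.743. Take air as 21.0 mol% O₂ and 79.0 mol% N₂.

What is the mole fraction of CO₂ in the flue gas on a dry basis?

Stoichiometric O₂ = 1.5 × 277 = 415.5 kmol; O₂ fed = 415.5 × 1.161 = 482.4 kmol.
N₂ fed = 482.4 × 79/21 = 1815 kmol.
Fuel reacted = 0.743 × 277 → ξ = 205.8 kmol.
Outlet (n = n₀ + ν ξ):
  CH₃OH: 277 − 1(205.8) = 71.19
  O₂: 482.4 − 1.5(205.8) = 173.7
  N₂: 1815 (inert)
  CO₂: 0 + 1(205.8) = 205.8
  H₂O: 0 + 2(205.8) = 411.6
Dry total = 2265 kmol; y_CO₂ (dry) = 205.8 / 2265 = 0.09085.

0.0908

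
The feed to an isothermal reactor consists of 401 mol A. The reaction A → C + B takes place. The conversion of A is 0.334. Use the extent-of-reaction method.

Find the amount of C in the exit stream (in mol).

134 mol

A reacted = 0.334 × 401 = 133.9 mol; ν_A = −1, so ξ = 133.9/1 = 133.9 mol.
Outlet amounts (n = n₀ + ν ξ):
  A: 401 − 1(133.9) = 267.1
  C: 0 + 1(133.9) = 133.9
  B: 0 + 1(133.9) = 133.9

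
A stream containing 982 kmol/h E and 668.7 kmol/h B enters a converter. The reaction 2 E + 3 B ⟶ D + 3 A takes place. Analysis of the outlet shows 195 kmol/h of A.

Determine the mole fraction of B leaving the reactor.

0.299

For A: n = n₀ + 3ξ → 195 = 0 + 3ξ, giving ξ = 65 kmol/h.
Outlet amounts (n = n₀ + ν ξ):
  E: 982 − 2(65) = 852
  B: 668.7 − 3(65) = 473.7
  D: 0 + 1(65) = 65
  A: 0 + 3(65) = 195
Total out = 1586 kmol/h; y_B = 473.7 / 1586 = 0.2987.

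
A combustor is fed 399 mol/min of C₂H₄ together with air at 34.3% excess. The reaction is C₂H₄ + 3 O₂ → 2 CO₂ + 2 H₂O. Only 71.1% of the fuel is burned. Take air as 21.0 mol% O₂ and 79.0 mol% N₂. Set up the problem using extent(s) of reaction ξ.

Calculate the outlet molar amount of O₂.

Stoichiometric O₂ = 3 × 399 = 1197 mol/min; O₂ fed = 1197 × 1.343 = 1608 mol/min.
N₂ fed = 1608 × 79/21 = 6048 mol/min.
Fuel reacted = 0.711 × 399 → ξ = 283.7 mol/min.
Outlet (n = n₀ + ν ξ):
  C₂H₄: 399 − 1(283.7) = 115.3
  O₂: 1608 − 3(283.7) = 756.5
  N₂: 6048 (inert)
  CO₂: 0 + 2(283.7) = 567.4
  H₂O: 0 + 2(283.7) = 567.4

757 mol/min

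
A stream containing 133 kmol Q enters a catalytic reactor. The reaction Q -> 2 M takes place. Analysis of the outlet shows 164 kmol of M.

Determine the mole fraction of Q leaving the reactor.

0.237

For M: n = n₀ + 2ξ → 164 = 0 + 2ξ, giving ξ = 82 kmol.
Outlet amounts (n = n₀ + ν ξ):
  Q: 133 − 1(82) = 51
  M: 0 + 2(82) = 164
Total out = 215 kmol; y_Q = 51 / 215 = 0.2372.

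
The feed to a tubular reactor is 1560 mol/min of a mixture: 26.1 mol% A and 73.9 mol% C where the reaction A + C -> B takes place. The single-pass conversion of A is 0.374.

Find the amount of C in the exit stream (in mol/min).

1000 mol/min

A reacted = 0.374 × 407.2 = 152.3 mol/min; ν_A = −1, so ξ = 152.3/1 = 152.3 mol/min.
Outlet amounts (n = n₀ + ν ξ):
  A: 407.2 − 1(152.3) = 254.9
  C: 1153 − 1(152.3) = 1001
  B: 0 + 1(152.3) = 152.3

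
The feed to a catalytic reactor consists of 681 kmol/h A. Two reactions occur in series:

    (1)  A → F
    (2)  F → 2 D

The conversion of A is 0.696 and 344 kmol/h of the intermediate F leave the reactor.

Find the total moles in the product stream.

Conversion of A: A consumed = 1ξ₁ = 0.696 × 681 → ξ₁ = 474 kmol/h.
F balance: n_F = 0 + 1ξ₁ − 1ξ₂ = 344 → ξ₂ = (1·474 − 344)/1 = 130 kmol/h.
Outlet amounts (n = n₀ + Σ ν·ξ):
  A: 681 − 1(474) = 207
  F: 0 + 1(474) − 1(130) = 344
  D: 0 + 2(130) = 260
Total out = 207 + 344 + 260 = 811 kmol/h.

811 kmol/h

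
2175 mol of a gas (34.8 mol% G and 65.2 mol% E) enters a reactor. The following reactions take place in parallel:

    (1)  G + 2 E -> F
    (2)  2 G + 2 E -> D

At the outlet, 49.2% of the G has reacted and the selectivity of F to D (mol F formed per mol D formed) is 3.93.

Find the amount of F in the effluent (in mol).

Conversion of G: G consumed = 0.492 × 756.9 = 372.4 mol = 1ξ₁ + 2ξ₂.
Selectivity: 1ξ₁ / (1ξ₂) = 3.93 → ξ₁ = 3.93 ξ₂.
Substitute: (1·3.93 + 2) ξ₂ = 372.4 → ξ₂ = 62.8 mol, ξ₁ = 246.8 mol.
Outlet amounts (n = n₀ + Σ ν·ξ):
  G: 756.9 − 1(246.8) − 2(62.8) = 384.5
  E: 1418 − 2(246.8) − 2(62.8) = 798.9
  F: 0 + 1(246.8) = 246.8
  D: 0 + 1(62.8) = 62.8

247 mol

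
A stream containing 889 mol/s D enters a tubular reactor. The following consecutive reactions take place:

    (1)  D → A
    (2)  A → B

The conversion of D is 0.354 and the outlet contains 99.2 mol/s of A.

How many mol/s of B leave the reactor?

Conversion of D: D consumed = 1ξ₁ = 0.354 × 889 → ξ₁ = 314.7 mol/s.
A balance: n_A = 0 + 1ξ₁ − 1ξ₂ = 99.2 → ξ₂ = (1·314.7 − 99.2)/1 = 215.5 mol/s.
Outlet amounts (n = n₀ + Σ ν·ξ):
  D: 889 − 1(314.7) = 574.3
  A: 0 + 1(314.7) − 1(215.5) = 99.2
  B: 0 + 1(215.5) = 215.5

216 mol/s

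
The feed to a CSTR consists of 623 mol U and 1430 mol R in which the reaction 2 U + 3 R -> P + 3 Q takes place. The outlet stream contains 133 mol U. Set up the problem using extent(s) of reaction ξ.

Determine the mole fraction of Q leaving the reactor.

0.407

For U: n = n₀ − 2ξ → 133 = 623 − 2ξ, giving ξ = 245 mol.
Outlet amounts (n = n₀ + ν ξ):
  U: 623 − 2(245) = 133
  R: 1430 − 3(245) = 695
  P: 0 + 1(245) = 245
  Q: 0 + 3(245) = 735
Total out = 1808 mol; y_Q = 735 / 1808 = 0.4065.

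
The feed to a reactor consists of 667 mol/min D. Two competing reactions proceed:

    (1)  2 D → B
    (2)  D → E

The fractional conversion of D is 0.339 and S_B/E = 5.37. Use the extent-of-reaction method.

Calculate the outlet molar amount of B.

103 mol/min

Conversion of D: D consumed = 0.339 × 667 = 226.1 mol/min = 2ξ₁ + 1ξ₂.
Selectivity: 1ξ₁ / (1ξ₂) = 5.37 → ξ₁ = 5.37 ξ₂.
Substitute: (2·5.37 + 1) ξ₂ = 226.1 → ξ₂ = 19.26 mol/min, ξ₁ = 103.4 mol/min.
Outlet amounts (n = n₀ + Σ ν·ξ):
  D: 667 − 2(103.4) − 1(19.26) = 440.9
  B: 0 + 1(103.4) = 103.4
  E: 0 + 1(19.26) = 19.26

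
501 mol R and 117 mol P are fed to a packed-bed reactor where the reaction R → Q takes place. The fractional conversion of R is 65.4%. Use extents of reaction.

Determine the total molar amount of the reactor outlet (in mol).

618 mol

R reacted = 0.654 × 501 = 327.7 mol; ν_R = −1, so ξ = 327.7/1 = 327.7 mol.
Outlet amounts (n = n₀ + ν ξ):
  R: 501 − 1(327.7) = 173.3
  Q: 0 + 1(327.7) = 327.7
  P: 117 (inert)
Total out = 173.3 + 327.7 + 117 = 618 mol.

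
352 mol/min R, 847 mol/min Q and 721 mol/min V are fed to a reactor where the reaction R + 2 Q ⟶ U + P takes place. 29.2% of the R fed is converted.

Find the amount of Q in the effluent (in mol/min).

R reacted = 0.292 × 352 = 102.8 mol/min; ν_R = −1, so ξ = 102.8/1 = 102.8 mol/min.
Outlet amounts (n = n₀ + ν ξ):
  R: 352 − 1(102.8) = 249.2
  Q: 847 − 2(102.8) = 641.4
  U: 0 + 1(102.8) = 102.8
  P: 0 + 1(102.8) = 102.8
  V: 721 (inert)

641 mol/min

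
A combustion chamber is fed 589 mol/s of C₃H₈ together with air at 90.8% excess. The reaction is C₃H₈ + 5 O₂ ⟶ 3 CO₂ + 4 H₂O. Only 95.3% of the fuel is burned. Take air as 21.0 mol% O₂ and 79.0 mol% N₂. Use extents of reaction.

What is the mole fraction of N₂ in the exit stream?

Stoichiometric O₂ = 5 × 589 = 2945 mol/s; O₂ fed = 2945 × 1.908 = 5619 mol/s.
N₂ fed = 5619 × 79/21 = 21140 mol/s.
Fuel reacted = 0.953 × 589 → ξ = 561.3 mol/s.
Outlet (n = n₀ + ν ξ):
  C₃H₈: 589 − 1(561.3) = 27.68
  O₂: 5619 − 5(561.3) = 2812
  N₂: 21140 (inert)
  CO₂: 0 + 3(561.3) = 1684
  H₂O: 0 + 4(561.3) = 2245
Total out = 27910 mol/s; y_N₂ = 21140 / 27910 = 0.7574.

0.757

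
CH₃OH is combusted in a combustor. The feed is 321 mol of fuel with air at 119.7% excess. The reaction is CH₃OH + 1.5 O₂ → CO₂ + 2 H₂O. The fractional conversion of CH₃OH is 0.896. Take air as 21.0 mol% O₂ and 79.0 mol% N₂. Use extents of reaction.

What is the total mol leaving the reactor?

5500 mol

Stoichiometric O₂ = 1.5 × 321 = 481.5 mol; O₂ fed = 481.5 × 2.197 = 1058 mol.
N₂ fed = 1058 × 79/21 = 3980 mol.
Fuel reacted = 0.896 × 321 → ξ = 287.6 mol.
Outlet (n = n₀ + ν ξ):
  CH₃OH: 321 − 1(287.6) = 33.38
  O₂: 1058 − 1.5(287.6) = 626.4
  N₂: 3980 (inert)
  CO₂: 0 + 1(287.6) = 287.6
  H₂O: 0 + 2(287.6) = 575.2
Total out = 33.38 + 626.4 + 3980 + 287.6 + 575.2 = 5502 mol.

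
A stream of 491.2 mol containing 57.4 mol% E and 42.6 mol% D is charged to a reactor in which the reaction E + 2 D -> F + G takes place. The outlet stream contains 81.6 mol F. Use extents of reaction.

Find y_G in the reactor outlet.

For F: n = n₀ + 1ξ → 81.6 = 0 + 1ξ, giving ξ = 81.6 mol.
Outlet amounts (n = n₀ + ν ξ):
  E: 281.9 − 1(81.6) = 200.3
  D: 209.3 − 2(81.6) = 46.05
  F: 0 + 1(81.6) = 81.6
  G: 0 + 1(81.6) = 81.6
Total out = 409.6 mol; y_G = 81.6 / 409.6 = 0.1992.

0.199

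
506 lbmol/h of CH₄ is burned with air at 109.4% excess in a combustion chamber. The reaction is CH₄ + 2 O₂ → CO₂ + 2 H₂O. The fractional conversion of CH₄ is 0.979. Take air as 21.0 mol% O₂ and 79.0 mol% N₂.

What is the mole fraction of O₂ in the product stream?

0.106

Stoichiometric O₂ = 2 × 506 = 1012 lbmol/h; O₂ fed = 1012 × 2.094 = 2119 lbmol/h.
N₂ fed = 2119 × 79/21 = 7972 lbmol/h.
Fuel reacted = 0.979 × 506 → ξ = 495.4 lbmol/h.
Outlet (n = n₀ + ν ξ):
  CH₄: 506 − 1(495.4) = 10.63
  O₂: 2119 − 2(495.4) = 1128
  N₂: 7972 (inert)
  CO₂: 0 + 1(495.4) = 495.4
  H₂O: 0 + 2(495.4) = 990.7
Total out = 10600 lbmol/h; y_O₂ = 1128 / 10600 = 0.1065.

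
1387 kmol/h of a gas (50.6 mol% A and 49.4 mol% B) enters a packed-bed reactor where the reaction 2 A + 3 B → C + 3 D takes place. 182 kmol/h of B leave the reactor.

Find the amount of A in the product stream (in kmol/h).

366 kmol/h

For B: n = n₀ − 3ξ → 182 = 685.2 − 3ξ, giving ξ = 167.7 kmol/h.
Outlet amounts (n = n₀ + ν ξ):
  A: 701.8 − 2(167.7) = 366.4
  B: 685.2 − 3(167.7) = 182
  C: 0 + 1(167.7) = 167.7
  D: 0 + 3(167.7) = 503.2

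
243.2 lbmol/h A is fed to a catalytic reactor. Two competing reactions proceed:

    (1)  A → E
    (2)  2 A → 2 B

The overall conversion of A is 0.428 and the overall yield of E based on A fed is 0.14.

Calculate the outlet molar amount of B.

Yield of E: 1ξ₁ / 243.2 = 0.14 → ξ₁ = 34.05 lbmol/h.
Conversion of A: 1ξ₁ + 2ξ₂ = 0.428 × 243.2 = 104.1 → ξ₂ = 35.02 lbmol/h.
Outlet amounts (n = n₀ + Σ ν·ξ):
  A: 243.2 − 1(34.05) − 2(35.02) = 139.1
  E: 0 + 1(34.05) = 34.05
  B: 0 + 2(35.02) = 70.04

70 lbmol/h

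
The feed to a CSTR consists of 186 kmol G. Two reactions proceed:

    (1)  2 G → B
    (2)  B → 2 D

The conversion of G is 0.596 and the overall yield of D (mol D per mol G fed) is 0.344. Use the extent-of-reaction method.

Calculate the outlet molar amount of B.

23.4 kmol

Conversion of G: G consumed = 2ξ₁ = 0.596 × 186 → ξ₁ = 55.43 kmol.
Yield of D: 2ξ₂ / 186 = 0.344 → ξ₂ = 31.99 kmol.
Outlet amounts (n = n₀ + Σ ν·ξ):
  G: 186 − 2(55.43) = 75.14
  B: 0 + 1(55.43) − 1(31.99) = 23.44
  D: 0 + 2(31.99) = 63.98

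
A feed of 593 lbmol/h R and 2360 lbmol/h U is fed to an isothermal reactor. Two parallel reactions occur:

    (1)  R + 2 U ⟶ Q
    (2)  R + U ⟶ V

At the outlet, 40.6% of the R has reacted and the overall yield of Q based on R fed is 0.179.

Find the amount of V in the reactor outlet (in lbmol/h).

Yield of Q: 1ξ₁ / 593 = 0.179 → ξ₁ = 106.1 lbmol/h.
Conversion of R: 1ξ₁ + 1ξ₂ = 0.406 × 593 = 240.8 → ξ₂ = 134.6 lbmol/h.
Outlet amounts (n = n₀ + Σ ν·ξ):
  R: 593 − 1(106.1) − 1(134.6) = 352.2
  U: 2360 − 2(106.1) − 1(134.6) = 2013
  Q: 0 + 1(106.1) = 106.1
  V: 0 + 1(134.6) = 134.6

135 lbmol/h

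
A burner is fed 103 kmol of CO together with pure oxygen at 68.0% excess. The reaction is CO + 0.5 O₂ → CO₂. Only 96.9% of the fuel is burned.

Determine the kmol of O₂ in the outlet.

36.6 kmol

Stoichiometric O₂ = 0.5 × 103 = 51.5 kmol; O₂ fed = 51.5 × 1.680 = 86.52 kmol.
Fuel reacted = 0.969 × 103 → ξ = 99.81 kmol.
Outlet (n = n₀ + ν ξ):
  CO: 103 − 1(99.81) = 3.193
  O₂: 86.52 − 0.5(99.81) = 36.62
  CO₂: 0 + 1(99.81) = 99.81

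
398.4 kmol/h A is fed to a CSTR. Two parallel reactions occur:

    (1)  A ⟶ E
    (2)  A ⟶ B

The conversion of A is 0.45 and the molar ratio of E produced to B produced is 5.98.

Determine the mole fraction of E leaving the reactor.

Conversion of A: A consumed = 0.45 × 398.4 = 179.3 kmol/h = 1ξ₁ + 1ξ₂.
Selectivity: 1ξ₁ / (1ξ₂) = 5.98 → ξ₁ = 5.98 ξ₂.
Substitute: (1·5.98 + 1) ξ₂ = 179.3 → ξ₂ = 25.68 kmol/h, ξ₁ = 153.6 kmol/h.
Outlet amounts (n = n₀ + Σ ν·ξ):
  A: 398.4 − 1(153.6) − 1(25.68) = 219.1
  E: 0 + 1(153.6) = 153.6
  B: 0 + 1(25.68) = 25.68
Total out = 398.4 kmol/h; y_E = 153.6 / 398.4 = 0.3855.

0.386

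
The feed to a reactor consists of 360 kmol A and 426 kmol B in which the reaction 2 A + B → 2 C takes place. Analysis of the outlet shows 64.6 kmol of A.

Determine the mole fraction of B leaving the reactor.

0.436

For A: n = n₀ − 2ξ → 64.6 = 360 − 2ξ, giving ξ = 147.7 kmol.
Outlet amounts (n = n₀ + ν ξ):
  A: 360 − 2(147.7) = 64.6
  B: 426 − 1(147.7) = 278.3
  C: 0 + 2(147.7) = 295.4
Total out = 638.3 kmol; y_B = 278.3 / 638.3 = 0.436.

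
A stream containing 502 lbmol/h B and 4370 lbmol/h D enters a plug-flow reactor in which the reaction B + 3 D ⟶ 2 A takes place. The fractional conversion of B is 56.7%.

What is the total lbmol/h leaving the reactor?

4300 lbmol/h

B reacted = 0.567 × 502 = 284.6 lbmol/h; ν_B = −1, so ξ = 284.6/1 = 284.6 lbmol/h.
Outlet amounts (n = n₀ + ν ξ):
  B: 502 − 1(284.6) = 217.4
  D: 4370 − 3(284.6) = 3516
  A: 0 + 2(284.6) = 569.3
Total out = 217.4 + 3516 + 569.3 = 4303 lbmol/h.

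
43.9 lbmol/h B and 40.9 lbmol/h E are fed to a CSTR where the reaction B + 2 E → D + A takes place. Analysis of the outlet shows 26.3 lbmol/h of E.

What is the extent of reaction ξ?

For E: n = n₀ − 2ξ → 26.3 = 40.9 − 2ξ, giving ξ = 7.3 lbmol/h.
Outlet amounts (n = n₀ + ν ξ):
  B: 43.9 − 1(7.3) = 36.6
  E: 40.9 − 2(7.3) = 26.3
  D: 0 + 1(7.3) = 7.3
  A: 0 + 1(7.3) = 7.3

ξ = 7.3 lbmol/h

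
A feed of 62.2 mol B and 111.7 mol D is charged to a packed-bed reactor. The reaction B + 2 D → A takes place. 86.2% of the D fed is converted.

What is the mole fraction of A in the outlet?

D reacted = 0.862 × 111.7 = 96.29 mol; ν_D = −2, so ξ = 96.29/2 = 48.14 mol.
Outlet amounts (n = n₀ + ν ξ):
  B: 62.2 − 1(48.14) = 14.06
  D: 111.7 − 2(48.14) = 15.41
  A: 0 + 1(48.14) = 48.14
Total out = 77.61 mol; y_A = 48.14 / 77.61 = 0.6203.

0.62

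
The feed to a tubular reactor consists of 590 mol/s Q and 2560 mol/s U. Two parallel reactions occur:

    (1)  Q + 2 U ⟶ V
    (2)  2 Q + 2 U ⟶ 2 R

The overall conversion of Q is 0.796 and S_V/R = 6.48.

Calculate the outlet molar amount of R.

62.8 mol/s

Conversion of Q: Q consumed = 0.796 × 590 = 469.6 mol/s = 1ξ₁ + 2ξ₂.
Selectivity: 1ξ₁ / (2ξ₂) = 6.48 → ξ₁ = 12.96 ξ₂.
Substitute: (1·12.96 + 2) ξ₂ = 469.6 → ξ₂ = 31.39 mol/s, ξ₁ = 406.9 mol/s.
Outlet amounts (n = n₀ + Σ ν·ξ):
  Q: 590 − 1(406.9) − 2(31.39) = 120.4
  U: 2560 − 2(406.9) − 2(31.39) = 1684
  V: 0 + 1(406.9) = 406.9
  R: 0 + 2(31.39) = 62.79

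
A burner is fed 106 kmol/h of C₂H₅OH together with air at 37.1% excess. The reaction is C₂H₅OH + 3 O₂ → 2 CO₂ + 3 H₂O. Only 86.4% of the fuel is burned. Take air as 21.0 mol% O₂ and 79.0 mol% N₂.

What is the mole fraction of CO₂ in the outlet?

Stoichiometric O₂ = 3 × 106 = 318 kmol/h; O₂ fed = 318 × 1.371 = 436 kmol/h.
N₂ fed = 436 × 79/21 = 1640 kmol/h.
Fuel reacted = 0.864 × 106 → ξ = 91.58 kmol/h.
Outlet (n = n₀ + ν ξ):
  C₂H₅OH: 106 − 1(91.58) = 14.42
  O₂: 436 − 3(91.58) = 161.2
  N₂: 1640 (inert)
  CO₂: 0 + 2(91.58) = 183.2
  H₂O: 0 + 3(91.58) = 274.8
Total out = 2274 kmol/h; y_CO₂ = 183.2 / 2274 = 0.08056.

0.0806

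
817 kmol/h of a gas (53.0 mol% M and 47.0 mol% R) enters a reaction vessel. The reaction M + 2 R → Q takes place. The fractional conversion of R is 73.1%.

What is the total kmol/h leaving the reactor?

536 kmol/h

R reacted = 0.731 × 384 = 280.7 kmol/h; ν_R = −2, so ξ = 280.7/2 = 140.3 kmol/h.
Outlet amounts (n = n₀ + ν ξ):
  M: 433 − 1(140.3) = 292.7
  R: 384 − 2(140.3) = 103.3
  Q: 0 + 1(140.3) = 140.3
Total out = 292.7 + 103.3 + 140.3 = 536.3 kmol/h.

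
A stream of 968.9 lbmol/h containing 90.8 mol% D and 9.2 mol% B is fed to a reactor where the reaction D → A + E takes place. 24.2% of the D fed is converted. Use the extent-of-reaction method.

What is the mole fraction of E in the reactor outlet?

0.18

D reacted = 0.242 × 879.8 = 212.9 lbmol/h; ν_D = −1, so ξ = 212.9/1 = 212.9 lbmol/h.
Outlet amounts (n = n₀ + ν ξ):
  D: 879.8 − 1(212.9) = 666.9
  A: 0 + 1(212.9) = 212.9
  E: 0 + 1(212.9) = 212.9
  B: 89.14 (inert)
Total out = 1182 lbmol/h; y_E = 212.9 / 1182 = 0.1802.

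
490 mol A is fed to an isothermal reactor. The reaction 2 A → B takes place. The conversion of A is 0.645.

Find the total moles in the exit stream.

A reacted = 0.645 × 490 = 316.1 mol; ν_A = −2, so ξ = 316.1/2 = 158 mol.
Outlet amounts (n = n₀ + ν ξ):
  A: 490 − 2(158) = 173.9
  B: 0 + 1(158) = 158
Total out = 173.9 + 158 = 332 mol.

332 mol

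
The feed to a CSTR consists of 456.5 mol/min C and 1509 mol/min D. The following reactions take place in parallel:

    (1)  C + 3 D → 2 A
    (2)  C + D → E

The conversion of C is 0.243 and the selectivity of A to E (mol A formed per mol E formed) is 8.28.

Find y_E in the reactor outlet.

0.0122

Conversion of C: C consumed = 0.243 × 456.5 = 110.9 mol/min = 1ξ₁ + 1ξ₂.
Selectivity: 2ξ₁ / (1ξ₂) = 8.28 → ξ₁ = 4.14 ξ₂.
Substitute: (1·4.14 + 1) ξ₂ = 110.9 → ξ₂ = 21.58 mol/min, ξ₁ = 89.35 mol/min.
Outlet amounts (n = n₀ + Σ ν·ξ):
  C: 456.5 − 1(89.35) − 1(21.58) = 345.6
  D: 1509 − 3(89.35) − 1(21.58) = 1219
  A: 0 + 2(89.35) = 178.7
  E: 0 + 1(21.58) = 21.58
Total out = 1765 mol/min; y_E = 21.58 / 1765 = 0.01223.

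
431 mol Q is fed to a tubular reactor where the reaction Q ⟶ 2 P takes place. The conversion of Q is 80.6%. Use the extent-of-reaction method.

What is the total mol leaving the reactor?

778 mol

Q reacted = 0.806 × 431 = 347.4 mol; ν_Q = −1, so ξ = 347.4/1 = 347.4 mol.
Outlet amounts (n = n₀ + ν ξ):
  Q: 431 − 1(347.4) = 83.61
  P: 0 + 2(347.4) = 694.8
Total out = 83.61 + 694.8 = 778.4 mol.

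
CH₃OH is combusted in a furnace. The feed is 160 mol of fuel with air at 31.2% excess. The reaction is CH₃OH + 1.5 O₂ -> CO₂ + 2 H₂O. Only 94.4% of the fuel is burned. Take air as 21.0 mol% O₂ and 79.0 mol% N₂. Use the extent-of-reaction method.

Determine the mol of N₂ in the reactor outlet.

Stoichiometric O₂ = 1.5 × 160 = 240 mol; O₂ fed = 240 × 1.312 = 314.9 mol.
N₂ fed = 314.9 × 79/21 = 1185 mol.
Fuel reacted = 0.944 × 160 → ξ = 151 mol.
Outlet (n = n₀ + ν ξ):
  CH₃OH: 160 − 1(151) = 8.96
  O₂: 314.9 − 1.5(151) = 88.32
  N₂: 1185 (inert)
  CO₂: 0 + 1(151) = 151
  H₂O: 0 + 2(151) = 302.1

1180 mol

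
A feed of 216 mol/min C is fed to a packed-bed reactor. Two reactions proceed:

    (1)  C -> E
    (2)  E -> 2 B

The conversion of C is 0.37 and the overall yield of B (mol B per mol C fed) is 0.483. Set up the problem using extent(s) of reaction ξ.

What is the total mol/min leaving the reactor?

Conversion of C: C consumed = 1ξ₁ = 0.37 × 216 → ξ₁ = 79.92 mol/min.
Yield of B: 2ξ₂ / 216 = 0.483 → ξ₂ = 52.16 mol/min.
Outlet amounts (n = n₀ + Σ ν·ξ):
  C: 216 − 1(79.92) = 136.1
  E: 0 + 1(79.92) − 1(52.16) = 27.76
  B: 0 + 2(52.16) = 104.3
Total out = 136.1 + 27.76 + 104.3 = 268.2 mol/min.

268 mol/min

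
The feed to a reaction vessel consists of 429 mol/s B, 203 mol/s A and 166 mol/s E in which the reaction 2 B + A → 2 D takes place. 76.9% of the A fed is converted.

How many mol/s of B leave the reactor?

117 mol/s

A reacted = 0.769 × 203 = 156.1 mol/s; ν_A = −1, so ξ = 156.1/1 = 156.1 mol/s.
Outlet amounts (n = n₀ + ν ξ):
  B: 429 − 2(156.1) = 116.8
  A: 203 − 1(156.1) = 46.89
  D: 0 + 2(156.1) = 312.2
  E: 166 (inert)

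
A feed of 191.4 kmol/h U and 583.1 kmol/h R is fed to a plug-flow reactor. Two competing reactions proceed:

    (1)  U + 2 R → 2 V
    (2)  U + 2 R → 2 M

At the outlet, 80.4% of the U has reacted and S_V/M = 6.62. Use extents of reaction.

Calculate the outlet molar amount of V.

267 kmol/h

Conversion of U: U consumed = 0.804 × 191.4 = 153.9 kmol/h = 1ξ₁ + 1ξ₂.
Selectivity: 2ξ₁ / (2ξ₂) = 6.62 → ξ₁ = 6.62 ξ₂.
Substitute: (1·6.62 + 1) ξ₂ = 153.9 → ξ₂ = 20.19 kmol/h, ξ₁ = 133.7 kmol/h.
Outlet amounts (n = n₀ + Σ ν·ξ):
  U: 191.4 − 1(133.7) − 1(20.19) = 37.51
  R: 583.1 − 2(133.7) − 2(20.19) = 275.3
  V: 0 + 2(133.7) = 267.4
  M: 0 + 2(20.19) = 40.39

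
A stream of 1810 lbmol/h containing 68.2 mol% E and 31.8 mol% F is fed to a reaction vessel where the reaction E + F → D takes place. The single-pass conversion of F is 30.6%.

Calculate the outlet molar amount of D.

176 lbmol/h

F reacted = 0.306 × 575.6 = 176.1 lbmol/h; ν_F = −1, so ξ = 176.1/1 = 176.1 lbmol/h.
Outlet amounts (n = n₀ + ν ξ):
  E: 1234 − 1(176.1) = 1058
  F: 575.6 − 1(176.1) = 399.5
  D: 0 + 1(176.1) = 176.1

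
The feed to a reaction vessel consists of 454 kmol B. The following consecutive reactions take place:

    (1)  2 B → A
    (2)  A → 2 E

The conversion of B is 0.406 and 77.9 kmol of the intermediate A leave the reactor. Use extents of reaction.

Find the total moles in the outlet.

Conversion of B: B consumed = 2ξ₁ = 0.406 × 454 → ξ₁ = 92.16 kmol.
A balance: n_A = 0 + 1ξ₁ − 1ξ₂ = 77.9 → ξ₂ = (1·92.16 − 77.9)/1 = 14.26 kmol.
Outlet amounts (n = n₀ + Σ ν·ξ):
  B: 454 − 2(92.16) = 269.7
  A: 0 + 1(92.16) − 1(14.26) = 77.9
  E: 0 + 2(14.26) = 28.52
Total out = 269.7 + 77.9 + 28.52 = 376.1 kmol.

376 kmol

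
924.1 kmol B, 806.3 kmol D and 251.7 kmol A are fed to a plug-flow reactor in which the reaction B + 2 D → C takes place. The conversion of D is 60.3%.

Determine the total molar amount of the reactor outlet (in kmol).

D reacted = 0.603 × 806.3 = 486.2 kmol; ν_D = −2, so ξ = 486.2/2 = 243.1 kmol.
Outlet amounts (n = n₀ + ν ξ):
  B: 924.1 − 1(243.1) = 681
  D: 806.3 − 2(243.1) = 320.1
  C: 0 + 1(243.1) = 243.1
  A: 251.7 (inert)
Total out = 681 + 320.1 + 243.1 + 251.7 = 1496 kmol.

1500 kmol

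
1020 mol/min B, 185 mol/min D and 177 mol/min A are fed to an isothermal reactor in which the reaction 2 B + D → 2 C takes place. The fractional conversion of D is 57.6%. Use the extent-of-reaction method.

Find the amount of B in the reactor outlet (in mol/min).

807 mol/min

D reacted = 0.576 × 185 = 106.6 mol/min; ν_D = −1, so ξ = 106.6/1 = 106.6 mol/min.
Outlet amounts (n = n₀ + ν ξ):
  B: 1020 − 2(106.6) = 806.9
  D: 185 − 1(106.6) = 78.44
  C: 0 + 2(106.6) = 213.1
  A: 177 (inert)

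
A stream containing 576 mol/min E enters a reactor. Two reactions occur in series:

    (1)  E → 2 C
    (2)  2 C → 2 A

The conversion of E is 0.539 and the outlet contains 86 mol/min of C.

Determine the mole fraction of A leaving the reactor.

Conversion of E: E consumed = 1ξ₁ = 0.539 × 576 → ξ₁ = 310.5 mol/min.
C balance: n_C = 0 + 2ξ₁ − 2ξ₂ = 86 → ξ₂ = (2·310.5 − 86)/2 = 267.5 mol/min.
Outlet amounts (n = n₀ + Σ ν·ξ):
  E: 576 − 1(310.5) = 265.5
  C: 0 + 2(310.5) − 2(267.5) = 86
  A: 0 + 2(267.5) = 534.9
Total out = 886.5 mol/min; y_A = 534.9 / 886.5 = 0.6034.

0.603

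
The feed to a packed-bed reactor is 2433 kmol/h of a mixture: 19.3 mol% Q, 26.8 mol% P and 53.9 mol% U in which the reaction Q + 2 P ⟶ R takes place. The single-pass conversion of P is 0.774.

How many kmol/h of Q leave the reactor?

217 kmol/h

P reacted = 0.774 × 652 = 504.7 kmol/h; ν_P = −2, so ξ = 504.7/2 = 252.3 kmol/h.
Outlet amounts (n = n₀ + ν ξ):
  Q: 469.6 − 1(252.3) = 217.2
  P: 652 − 2(252.3) = 147.4
  R: 0 + 1(252.3) = 252.3
  U: 1311 (inert)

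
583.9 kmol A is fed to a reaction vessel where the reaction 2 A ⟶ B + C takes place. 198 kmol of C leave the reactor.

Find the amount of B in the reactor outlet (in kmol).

For C: n = n₀ + 1ξ → 198 = 0 + 1ξ, giving ξ = 198 kmol.
Outlet amounts (n = n₀ + ν ξ):
  A: 583.9 − 2(198) = 187.9
  B: 0 + 1(198) = 198
  C: 0 + 1(198) = 198

198 kmol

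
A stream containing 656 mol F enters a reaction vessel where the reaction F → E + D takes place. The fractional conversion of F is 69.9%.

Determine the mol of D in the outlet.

F reacted = 0.699 × 656 = 458.5 mol; ν_F = −1, so ξ = 458.5/1 = 458.5 mol.
Outlet amounts (n = n₀ + ν ξ):
  F: 656 − 1(458.5) = 197.5
  E: 0 + 1(458.5) = 458.5
  D: 0 + 1(458.5) = 458.5

459 mol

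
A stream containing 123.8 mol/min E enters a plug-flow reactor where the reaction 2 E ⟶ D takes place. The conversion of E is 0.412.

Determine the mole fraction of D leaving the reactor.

E reacted = 0.412 × 123.8 = 51.01 mol/min; ν_E = −2, so ξ = 51.01/2 = 25.5 mol/min.
Outlet amounts (n = n₀ + ν ξ):
  E: 123.8 − 2(25.5) = 72.79
  D: 0 + 1(25.5) = 25.5
Total out = 98.3 mol/min; y_D = 25.5 / 98.3 = 0.2594.

0.259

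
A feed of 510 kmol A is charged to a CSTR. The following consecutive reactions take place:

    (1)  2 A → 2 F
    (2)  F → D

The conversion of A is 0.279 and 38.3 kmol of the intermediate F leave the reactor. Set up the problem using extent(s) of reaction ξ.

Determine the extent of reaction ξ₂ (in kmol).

ξ₂ = 104 kmol

Conversion of A: A consumed = 2ξ₁ = 0.279 × 510 → ξ₁ = 71.15 kmol.
F balance: n_F = 0 + 2ξ₁ − 1ξ₂ = 38.3 → ξ₂ = (2·71.15 − 38.3)/1 = 104 kmol.
Outlet amounts (n = n₀ + Σ ν·ξ):
  A: 510 − 2(71.15) = 367.7
  F: 0 + 2(71.15) − 1(104) = 38.3
  D: 0 + 1(104) = 104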